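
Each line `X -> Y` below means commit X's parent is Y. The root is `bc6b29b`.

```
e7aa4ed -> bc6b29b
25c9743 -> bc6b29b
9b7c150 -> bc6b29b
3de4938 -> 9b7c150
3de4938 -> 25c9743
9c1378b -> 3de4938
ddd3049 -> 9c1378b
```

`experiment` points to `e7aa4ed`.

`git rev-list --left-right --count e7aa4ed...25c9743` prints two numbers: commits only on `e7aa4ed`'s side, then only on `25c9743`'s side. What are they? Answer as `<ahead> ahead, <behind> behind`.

1 ahead, 1 behind

Reachable from e7aa4ed: {bc6b29b, e7aa4ed}.
Reachable from 25c9743: {25c9743, bc6b29b}.
Only in e7aa4ed's history (ahead): {e7aa4ed} — 1.
Only in 25c9743's history (behind): {25c9743} — 1.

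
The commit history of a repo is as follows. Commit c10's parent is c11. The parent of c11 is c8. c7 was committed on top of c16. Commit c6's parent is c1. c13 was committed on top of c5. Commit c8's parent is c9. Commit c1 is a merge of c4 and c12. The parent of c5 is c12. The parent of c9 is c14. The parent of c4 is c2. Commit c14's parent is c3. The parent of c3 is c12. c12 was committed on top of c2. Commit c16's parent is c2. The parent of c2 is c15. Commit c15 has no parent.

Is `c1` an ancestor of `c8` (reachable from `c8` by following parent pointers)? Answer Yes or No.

No

Ancestors of c8: {c12, c14, c15, c2, c3, c8, c9}.
c1 is not in that set, so it is not an ancestor of c8.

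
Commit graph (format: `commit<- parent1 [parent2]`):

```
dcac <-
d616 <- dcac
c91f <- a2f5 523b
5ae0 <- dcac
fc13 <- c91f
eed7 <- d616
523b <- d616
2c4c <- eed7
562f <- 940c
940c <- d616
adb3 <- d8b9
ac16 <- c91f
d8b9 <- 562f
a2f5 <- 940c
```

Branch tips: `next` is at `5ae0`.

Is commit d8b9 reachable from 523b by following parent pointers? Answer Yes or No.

No

Ancestors of 523b: {523b, d616, dcac}.
d8b9 is not in that set, so it is not an ancestor of 523b.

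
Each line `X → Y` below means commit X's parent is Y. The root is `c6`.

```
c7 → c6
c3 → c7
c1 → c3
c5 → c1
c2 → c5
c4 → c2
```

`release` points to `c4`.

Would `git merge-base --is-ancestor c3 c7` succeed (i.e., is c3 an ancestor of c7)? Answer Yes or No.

Ancestors of c7: {c6, c7}.
c3 is not in that set, so it is not an ancestor of c7.

No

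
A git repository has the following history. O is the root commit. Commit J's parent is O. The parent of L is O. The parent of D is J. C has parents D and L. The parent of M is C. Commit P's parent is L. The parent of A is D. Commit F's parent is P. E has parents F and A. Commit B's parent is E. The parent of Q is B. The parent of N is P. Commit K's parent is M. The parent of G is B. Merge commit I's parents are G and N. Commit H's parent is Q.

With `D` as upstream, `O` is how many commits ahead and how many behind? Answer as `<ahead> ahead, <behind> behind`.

0 ahead, 2 behind

Reachable from O: {O}.
Reachable from D: {D, J, O}.
Only in O's history (ahead): {} — 0.
Only in D's history (behind): {D, J} — 2.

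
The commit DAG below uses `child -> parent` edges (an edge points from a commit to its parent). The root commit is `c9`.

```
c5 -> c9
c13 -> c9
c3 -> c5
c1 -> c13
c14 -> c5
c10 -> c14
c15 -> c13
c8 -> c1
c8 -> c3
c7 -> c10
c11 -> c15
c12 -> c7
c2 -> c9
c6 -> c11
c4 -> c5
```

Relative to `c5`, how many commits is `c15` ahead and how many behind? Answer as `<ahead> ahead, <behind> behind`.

2 ahead, 1 behind

Reachable from c15: {c13, c15, c9}.
Reachable from c5: {c5, c9}.
Only in c15's history (ahead): {c13, c15} — 2.
Only in c5's history (behind): {c5} — 1.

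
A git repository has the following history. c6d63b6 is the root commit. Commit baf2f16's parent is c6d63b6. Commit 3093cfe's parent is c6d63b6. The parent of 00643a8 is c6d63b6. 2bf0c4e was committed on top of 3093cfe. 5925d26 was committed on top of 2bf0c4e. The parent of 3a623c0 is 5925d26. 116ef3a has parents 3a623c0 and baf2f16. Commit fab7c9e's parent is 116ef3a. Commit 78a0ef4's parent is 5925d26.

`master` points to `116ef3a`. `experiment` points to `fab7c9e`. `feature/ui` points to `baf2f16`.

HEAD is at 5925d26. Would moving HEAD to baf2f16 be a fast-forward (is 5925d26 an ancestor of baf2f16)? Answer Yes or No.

No

A fast-forward from 5925d26 to baf2f16 is possible iff 5925d26 is an ancestor of baf2f16.
Ancestors of baf2f16: {baf2f16, c6d63b6}.
5925d26 is not among them, so fast-forward is not possible.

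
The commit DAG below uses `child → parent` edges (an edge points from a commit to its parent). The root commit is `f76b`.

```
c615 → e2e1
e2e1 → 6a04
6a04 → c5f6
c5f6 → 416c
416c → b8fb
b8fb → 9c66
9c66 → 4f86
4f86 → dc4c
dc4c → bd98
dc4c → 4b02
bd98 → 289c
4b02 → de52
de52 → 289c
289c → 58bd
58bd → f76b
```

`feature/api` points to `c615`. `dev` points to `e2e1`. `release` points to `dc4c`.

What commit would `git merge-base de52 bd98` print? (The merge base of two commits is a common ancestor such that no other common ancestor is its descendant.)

Ancestors of de52: {289c, 58bd, de52, f76b}.
Ancestors of bd98: {289c, 58bd, bd98, f76b}.
Common ancestors: {289c, 58bd, f76b}.
Among these, 289c is not an ancestor of any other common ancestor — it is the merge base.

289c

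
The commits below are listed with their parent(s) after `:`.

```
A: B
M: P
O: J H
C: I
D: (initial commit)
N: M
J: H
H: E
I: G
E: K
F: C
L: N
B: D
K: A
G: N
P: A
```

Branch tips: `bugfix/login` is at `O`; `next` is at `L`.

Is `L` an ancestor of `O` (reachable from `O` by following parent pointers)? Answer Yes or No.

Ancestors of O: {A, B, D, E, H, J, K, O}.
L is not in that set, so it is not an ancestor of O.

No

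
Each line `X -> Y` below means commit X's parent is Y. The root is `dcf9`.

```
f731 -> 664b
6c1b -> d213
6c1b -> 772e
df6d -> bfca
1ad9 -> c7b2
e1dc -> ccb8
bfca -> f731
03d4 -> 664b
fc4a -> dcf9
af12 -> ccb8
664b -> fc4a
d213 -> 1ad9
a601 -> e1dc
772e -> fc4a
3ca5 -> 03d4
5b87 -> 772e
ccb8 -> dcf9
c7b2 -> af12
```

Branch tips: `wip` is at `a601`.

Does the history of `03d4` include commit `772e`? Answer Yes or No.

No

Ancestors of 03d4: {03d4, 664b, dcf9, fc4a}.
772e is not in that set, so it is not an ancestor of 03d4.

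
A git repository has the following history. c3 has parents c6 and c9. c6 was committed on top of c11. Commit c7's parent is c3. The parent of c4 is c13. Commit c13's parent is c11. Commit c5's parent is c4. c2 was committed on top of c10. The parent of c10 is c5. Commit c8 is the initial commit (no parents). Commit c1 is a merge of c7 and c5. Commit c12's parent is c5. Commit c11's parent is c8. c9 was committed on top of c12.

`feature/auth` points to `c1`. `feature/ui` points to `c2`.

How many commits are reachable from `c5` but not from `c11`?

3

Reachable from c5: {c11, c13, c4, c5, c8}.
Reachable from c11: {c11, c8}.
In c5's history but not c11's: {c13, c4, c5} — 3 commits.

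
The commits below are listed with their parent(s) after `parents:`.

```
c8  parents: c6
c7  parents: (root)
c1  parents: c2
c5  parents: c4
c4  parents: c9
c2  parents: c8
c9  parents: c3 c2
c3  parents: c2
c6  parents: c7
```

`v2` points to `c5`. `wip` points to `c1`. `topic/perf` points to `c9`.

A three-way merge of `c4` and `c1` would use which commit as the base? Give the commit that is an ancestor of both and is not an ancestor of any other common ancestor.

c2

Ancestors of c4: {c2, c3, c4, c6, c7, c8, c9}.
Ancestors of c1: {c1, c2, c6, c7, c8}.
Common ancestors: {c2, c6, c7, c8}.
Among these, c2 is not an ancestor of any other common ancestor — it is the merge base.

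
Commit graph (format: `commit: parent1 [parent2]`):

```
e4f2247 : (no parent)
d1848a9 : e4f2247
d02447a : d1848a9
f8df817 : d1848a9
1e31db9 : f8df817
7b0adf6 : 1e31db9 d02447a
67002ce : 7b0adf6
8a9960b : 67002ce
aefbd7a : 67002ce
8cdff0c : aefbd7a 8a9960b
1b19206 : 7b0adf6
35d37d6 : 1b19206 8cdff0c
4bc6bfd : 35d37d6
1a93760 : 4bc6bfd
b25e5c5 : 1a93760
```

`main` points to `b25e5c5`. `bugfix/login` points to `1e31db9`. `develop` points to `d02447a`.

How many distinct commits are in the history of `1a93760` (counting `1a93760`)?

14

Walking parent pointers from 1a93760: reachable set = {1a93760, 1b19206, 1e31db9, 35d37d6, 4bc6bfd, 67002ce, 7b0adf6, 8a9960b, 8cdff0c, aefbd7a, d02447a, d1848a9, e4f2247, f8df817}.
That is 14 commits.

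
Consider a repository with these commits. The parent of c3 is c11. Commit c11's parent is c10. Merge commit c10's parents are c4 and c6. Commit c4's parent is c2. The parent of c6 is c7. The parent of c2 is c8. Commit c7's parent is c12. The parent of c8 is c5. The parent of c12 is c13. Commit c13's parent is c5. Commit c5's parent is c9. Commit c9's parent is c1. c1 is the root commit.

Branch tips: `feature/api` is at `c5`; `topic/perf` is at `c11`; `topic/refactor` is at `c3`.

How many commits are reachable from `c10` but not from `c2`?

Reachable from c10: {c1, c10, c12, c13, c2, c4, c5, c6, c7, c8, c9}.
Reachable from c2: {c1, c2, c5, c8, c9}.
In c10's history but not c2's: {c10, c12, c13, c4, c6, c7} — 6 commits.

6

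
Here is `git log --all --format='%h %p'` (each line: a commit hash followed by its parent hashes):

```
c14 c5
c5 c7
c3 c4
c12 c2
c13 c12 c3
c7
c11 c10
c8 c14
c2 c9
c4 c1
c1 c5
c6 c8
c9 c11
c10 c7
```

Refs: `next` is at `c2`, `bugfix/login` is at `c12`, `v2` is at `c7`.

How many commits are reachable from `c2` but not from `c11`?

2

Reachable from c2: {c10, c11, c2, c7, c9}.
Reachable from c11: {c10, c11, c7}.
In c2's history but not c11's: {c2, c9} — 2 commits.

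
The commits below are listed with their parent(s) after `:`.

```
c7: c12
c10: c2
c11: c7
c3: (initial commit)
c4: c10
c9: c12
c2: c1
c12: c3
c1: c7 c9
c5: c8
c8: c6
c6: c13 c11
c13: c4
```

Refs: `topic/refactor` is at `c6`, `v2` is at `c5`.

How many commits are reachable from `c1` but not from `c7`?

2

Reachable from c1: {c1, c12, c3, c7, c9}.
Reachable from c7: {c12, c3, c7}.
In c1's history but not c7's: {c1, c9} — 2 commits.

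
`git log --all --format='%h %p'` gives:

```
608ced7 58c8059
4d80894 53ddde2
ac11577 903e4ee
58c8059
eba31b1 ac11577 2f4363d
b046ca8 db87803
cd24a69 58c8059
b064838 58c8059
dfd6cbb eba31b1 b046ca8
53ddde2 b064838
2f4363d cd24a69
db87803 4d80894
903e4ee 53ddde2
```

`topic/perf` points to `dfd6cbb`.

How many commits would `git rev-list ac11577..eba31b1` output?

3

Reachable from eba31b1: {2f4363d, 53ddde2, 58c8059, 903e4ee, ac11577, b064838, cd24a69, eba31b1}.
Reachable from ac11577: {53ddde2, 58c8059, 903e4ee, ac11577, b064838}.
In eba31b1's history but not ac11577's: {2f4363d, cd24a69, eba31b1} — 3 commits.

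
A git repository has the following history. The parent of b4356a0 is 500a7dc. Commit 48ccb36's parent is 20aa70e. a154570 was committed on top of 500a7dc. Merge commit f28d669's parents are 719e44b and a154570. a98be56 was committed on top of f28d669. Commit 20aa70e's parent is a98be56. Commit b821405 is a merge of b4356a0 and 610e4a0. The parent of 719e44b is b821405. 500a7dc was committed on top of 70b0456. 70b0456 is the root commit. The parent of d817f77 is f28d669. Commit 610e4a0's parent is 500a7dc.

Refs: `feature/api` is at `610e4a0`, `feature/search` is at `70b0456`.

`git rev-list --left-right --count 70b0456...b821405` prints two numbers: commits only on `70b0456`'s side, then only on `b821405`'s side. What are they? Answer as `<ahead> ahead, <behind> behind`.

0 ahead, 4 behind

Reachable from 70b0456: {70b0456}.
Reachable from b821405: {500a7dc, 610e4a0, 70b0456, b4356a0, b821405}.
Only in 70b0456's history (ahead): {} — 0.
Only in b821405's history (behind): {500a7dc, 610e4a0, b4356a0, b821405} — 4.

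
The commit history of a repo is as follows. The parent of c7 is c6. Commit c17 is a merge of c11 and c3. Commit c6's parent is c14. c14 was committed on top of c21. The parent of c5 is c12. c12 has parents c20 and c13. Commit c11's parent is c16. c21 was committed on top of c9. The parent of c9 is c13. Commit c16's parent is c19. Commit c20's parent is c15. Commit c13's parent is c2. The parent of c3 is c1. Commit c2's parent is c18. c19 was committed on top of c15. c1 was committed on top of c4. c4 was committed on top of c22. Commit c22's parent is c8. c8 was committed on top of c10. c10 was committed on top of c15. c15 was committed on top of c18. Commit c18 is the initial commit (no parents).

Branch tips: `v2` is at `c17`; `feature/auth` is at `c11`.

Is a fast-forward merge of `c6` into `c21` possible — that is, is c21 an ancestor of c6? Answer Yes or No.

A fast-forward from c21 to c6 is possible iff c21 is an ancestor of c6.
Ancestors of c6: {c13, c14, c18, c2, c21, c6, c9}.
c21 is among them, so fast-forward is possible.

Yes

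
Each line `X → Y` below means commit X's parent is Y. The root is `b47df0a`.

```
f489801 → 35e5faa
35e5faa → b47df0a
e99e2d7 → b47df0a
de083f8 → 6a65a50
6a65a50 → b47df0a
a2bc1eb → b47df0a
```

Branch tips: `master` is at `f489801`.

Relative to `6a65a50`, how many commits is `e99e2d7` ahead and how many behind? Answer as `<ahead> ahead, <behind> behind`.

Reachable from e99e2d7: {b47df0a, e99e2d7}.
Reachable from 6a65a50: {6a65a50, b47df0a}.
Only in e99e2d7's history (ahead): {e99e2d7} — 1.
Only in 6a65a50's history (behind): {6a65a50} — 1.

1 ahead, 1 behind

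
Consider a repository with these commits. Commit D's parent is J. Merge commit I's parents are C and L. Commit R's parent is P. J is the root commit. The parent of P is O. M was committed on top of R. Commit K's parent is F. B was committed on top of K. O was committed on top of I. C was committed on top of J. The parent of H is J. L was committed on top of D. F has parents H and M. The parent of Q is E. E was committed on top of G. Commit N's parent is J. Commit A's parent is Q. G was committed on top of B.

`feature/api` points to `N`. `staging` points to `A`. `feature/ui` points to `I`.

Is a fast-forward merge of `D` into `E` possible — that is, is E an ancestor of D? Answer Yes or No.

A fast-forward from E to D is possible iff E is an ancestor of D.
Ancestors of D: {D, J}.
E is not among them, so fast-forward is not possible.

No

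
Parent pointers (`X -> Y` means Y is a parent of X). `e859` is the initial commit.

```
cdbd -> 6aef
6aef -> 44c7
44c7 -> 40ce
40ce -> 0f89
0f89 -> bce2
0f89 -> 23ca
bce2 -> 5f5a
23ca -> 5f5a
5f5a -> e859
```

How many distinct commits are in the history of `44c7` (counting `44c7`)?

Walking parent pointers from 44c7: reachable set = {0f89, 23ca, 40ce, 44c7, 5f5a, bce2, e859}.
That is 7 commits.

7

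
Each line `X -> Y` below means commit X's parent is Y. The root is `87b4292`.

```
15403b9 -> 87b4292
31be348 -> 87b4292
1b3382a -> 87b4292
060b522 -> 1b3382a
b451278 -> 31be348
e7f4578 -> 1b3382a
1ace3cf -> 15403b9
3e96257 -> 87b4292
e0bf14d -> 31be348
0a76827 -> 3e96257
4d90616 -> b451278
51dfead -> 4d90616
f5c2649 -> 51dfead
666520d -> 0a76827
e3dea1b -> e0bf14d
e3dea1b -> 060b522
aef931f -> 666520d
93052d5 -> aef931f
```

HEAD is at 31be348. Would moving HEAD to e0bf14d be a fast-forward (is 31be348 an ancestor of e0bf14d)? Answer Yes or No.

Yes

A fast-forward from 31be348 to e0bf14d is possible iff 31be348 is an ancestor of e0bf14d.
Ancestors of e0bf14d: {31be348, 87b4292, e0bf14d}.
31be348 is among them, so fast-forward is possible.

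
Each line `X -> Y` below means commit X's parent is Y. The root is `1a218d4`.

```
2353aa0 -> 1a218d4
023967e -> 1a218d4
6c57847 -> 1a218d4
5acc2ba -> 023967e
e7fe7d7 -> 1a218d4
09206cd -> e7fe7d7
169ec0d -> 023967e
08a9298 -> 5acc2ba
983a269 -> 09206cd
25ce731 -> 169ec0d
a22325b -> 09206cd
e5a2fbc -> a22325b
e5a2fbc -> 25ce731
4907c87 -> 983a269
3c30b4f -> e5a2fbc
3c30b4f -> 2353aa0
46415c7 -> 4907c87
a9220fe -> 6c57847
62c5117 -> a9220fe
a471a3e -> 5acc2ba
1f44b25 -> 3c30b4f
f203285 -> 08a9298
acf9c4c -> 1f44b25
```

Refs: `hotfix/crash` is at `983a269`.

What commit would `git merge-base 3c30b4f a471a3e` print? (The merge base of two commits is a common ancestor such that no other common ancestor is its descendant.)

Ancestors of 3c30b4f: {023967e, 09206cd, 169ec0d, 1a218d4, 2353aa0, 25ce731, 3c30b4f, a22325b, e5a2fbc, e7fe7d7}.
Ancestors of a471a3e: {023967e, 1a218d4, 5acc2ba, a471a3e}.
Common ancestors: {023967e, 1a218d4}.
Among these, 023967e is not an ancestor of any other common ancestor — it is the merge base.

023967e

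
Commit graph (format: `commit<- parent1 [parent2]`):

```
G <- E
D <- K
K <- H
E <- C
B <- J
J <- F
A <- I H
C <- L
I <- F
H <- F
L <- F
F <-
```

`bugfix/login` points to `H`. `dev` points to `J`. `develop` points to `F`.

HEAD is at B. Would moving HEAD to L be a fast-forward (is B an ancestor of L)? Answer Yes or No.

A fast-forward from B to L is possible iff B is an ancestor of L.
Ancestors of L: {F, L}.
B is not among them, so fast-forward is not possible.

No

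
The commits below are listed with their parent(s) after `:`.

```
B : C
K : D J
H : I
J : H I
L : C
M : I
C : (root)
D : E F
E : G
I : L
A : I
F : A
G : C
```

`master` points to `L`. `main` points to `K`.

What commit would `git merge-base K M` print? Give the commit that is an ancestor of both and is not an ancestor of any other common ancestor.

Ancestors of K: {A, C, D, E, F, G, H, I, J, K, L}.
Ancestors of M: {C, I, L, M}.
Common ancestors: {C, I, L}.
Among these, I is not an ancestor of any other common ancestor — it is the merge base.

I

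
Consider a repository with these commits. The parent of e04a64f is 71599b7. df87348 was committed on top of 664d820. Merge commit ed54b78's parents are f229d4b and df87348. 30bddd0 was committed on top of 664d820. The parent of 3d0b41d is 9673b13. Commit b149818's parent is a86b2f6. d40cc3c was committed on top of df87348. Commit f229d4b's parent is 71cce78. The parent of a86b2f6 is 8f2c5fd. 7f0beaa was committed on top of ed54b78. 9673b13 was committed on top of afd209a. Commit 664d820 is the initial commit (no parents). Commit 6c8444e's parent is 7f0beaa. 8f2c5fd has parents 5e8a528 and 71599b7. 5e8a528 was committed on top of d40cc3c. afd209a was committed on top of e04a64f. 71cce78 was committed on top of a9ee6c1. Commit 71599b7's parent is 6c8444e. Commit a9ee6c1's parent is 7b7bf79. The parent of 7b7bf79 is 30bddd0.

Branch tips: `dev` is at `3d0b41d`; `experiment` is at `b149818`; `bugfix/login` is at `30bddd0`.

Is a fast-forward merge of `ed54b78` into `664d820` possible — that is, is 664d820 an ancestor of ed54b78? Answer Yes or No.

Yes

A fast-forward from 664d820 to ed54b78 is possible iff 664d820 is an ancestor of ed54b78.
Ancestors of ed54b78: {30bddd0, 664d820, 71cce78, 7b7bf79, a9ee6c1, df87348, ed54b78, f229d4b}.
664d820 is among them, so fast-forward is possible.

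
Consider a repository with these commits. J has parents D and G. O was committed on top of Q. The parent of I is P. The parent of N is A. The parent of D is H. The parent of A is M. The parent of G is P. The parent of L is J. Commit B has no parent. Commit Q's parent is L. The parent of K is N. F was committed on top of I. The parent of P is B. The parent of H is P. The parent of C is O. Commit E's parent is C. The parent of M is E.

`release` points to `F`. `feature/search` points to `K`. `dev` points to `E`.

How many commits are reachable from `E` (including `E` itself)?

11

Walking parent pointers from E: reachable set = {B, C, D, E, G, H, J, L, O, P, Q}.
That is 11 commits.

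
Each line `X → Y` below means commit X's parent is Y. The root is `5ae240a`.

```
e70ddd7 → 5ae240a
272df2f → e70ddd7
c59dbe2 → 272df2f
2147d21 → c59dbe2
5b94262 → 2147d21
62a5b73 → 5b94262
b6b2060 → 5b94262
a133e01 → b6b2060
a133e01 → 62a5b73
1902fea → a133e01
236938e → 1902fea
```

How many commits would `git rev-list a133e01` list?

Walking parent pointers from a133e01: reachable set = {2147d21, 272df2f, 5ae240a, 5b94262, 62a5b73, a133e01, b6b2060, c59dbe2, e70ddd7}.
That is 9 commits.

9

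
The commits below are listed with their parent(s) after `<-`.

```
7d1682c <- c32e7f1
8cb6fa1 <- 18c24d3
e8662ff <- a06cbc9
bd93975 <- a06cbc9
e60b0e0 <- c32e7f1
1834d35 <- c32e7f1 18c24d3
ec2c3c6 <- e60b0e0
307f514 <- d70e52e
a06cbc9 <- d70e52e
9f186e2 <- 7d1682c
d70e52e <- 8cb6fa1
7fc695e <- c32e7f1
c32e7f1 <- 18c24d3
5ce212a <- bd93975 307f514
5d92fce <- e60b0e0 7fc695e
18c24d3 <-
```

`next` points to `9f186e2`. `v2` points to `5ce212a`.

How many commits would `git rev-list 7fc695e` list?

Walking parent pointers from 7fc695e: reachable set = {18c24d3, 7fc695e, c32e7f1}.
That is 3 commits.

3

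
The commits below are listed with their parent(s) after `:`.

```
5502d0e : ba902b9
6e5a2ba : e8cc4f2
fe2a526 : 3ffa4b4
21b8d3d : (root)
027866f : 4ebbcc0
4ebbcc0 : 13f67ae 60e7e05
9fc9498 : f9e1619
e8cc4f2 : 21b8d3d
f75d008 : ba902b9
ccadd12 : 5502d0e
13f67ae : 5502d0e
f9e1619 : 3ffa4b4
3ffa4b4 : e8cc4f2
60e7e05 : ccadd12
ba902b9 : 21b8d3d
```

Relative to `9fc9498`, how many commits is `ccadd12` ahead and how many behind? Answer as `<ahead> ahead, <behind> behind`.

3 ahead, 4 behind

Reachable from ccadd12: {21b8d3d, 5502d0e, ba902b9, ccadd12}.
Reachable from 9fc9498: {21b8d3d, 3ffa4b4, 9fc9498, e8cc4f2, f9e1619}.
Only in ccadd12's history (ahead): {5502d0e, ba902b9, ccadd12} — 3.
Only in 9fc9498's history (behind): {3ffa4b4, 9fc9498, e8cc4f2, f9e1619} — 4.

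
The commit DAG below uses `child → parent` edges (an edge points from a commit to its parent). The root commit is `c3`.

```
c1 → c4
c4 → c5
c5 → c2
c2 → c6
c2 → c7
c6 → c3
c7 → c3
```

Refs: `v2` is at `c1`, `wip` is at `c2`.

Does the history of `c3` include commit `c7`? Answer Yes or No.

No

Ancestors of c3: {c3}.
c7 is not in that set, so it is not an ancestor of c3.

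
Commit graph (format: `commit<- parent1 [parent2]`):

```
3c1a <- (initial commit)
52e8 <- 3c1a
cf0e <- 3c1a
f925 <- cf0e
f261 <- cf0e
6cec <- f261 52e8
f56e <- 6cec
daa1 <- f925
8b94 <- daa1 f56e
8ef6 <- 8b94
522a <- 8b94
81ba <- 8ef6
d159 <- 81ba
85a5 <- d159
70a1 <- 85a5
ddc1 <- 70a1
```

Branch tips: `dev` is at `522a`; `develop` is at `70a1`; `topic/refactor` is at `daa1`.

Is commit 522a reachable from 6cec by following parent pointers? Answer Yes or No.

Ancestors of 6cec: {3c1a, 52e8, 6cec, cf0e, f261}.
522a is not in that set, so it is not an ancestor of 6cec.

No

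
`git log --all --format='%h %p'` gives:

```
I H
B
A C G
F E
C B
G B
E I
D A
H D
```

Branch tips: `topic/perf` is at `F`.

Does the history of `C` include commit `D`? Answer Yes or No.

No

Ancestors of C: {B, C}.
D is not in that set, so it is not an ancestor of C.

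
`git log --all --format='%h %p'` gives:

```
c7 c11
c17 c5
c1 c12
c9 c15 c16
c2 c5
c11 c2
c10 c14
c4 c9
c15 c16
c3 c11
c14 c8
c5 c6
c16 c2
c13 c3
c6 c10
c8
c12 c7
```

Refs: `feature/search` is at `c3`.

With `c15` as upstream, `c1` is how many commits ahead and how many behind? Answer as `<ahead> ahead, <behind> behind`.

Reachable from c1: {c1, c10, c11, c12, c14, c2, c5, c6, c7, c8}.
Reachable from c15: {c10, c14, c15, c16, c2, c5, c6, c8}.
Only in c1's history (ahead): {c1, c11, c12, c7} — 4.
Only in c15's history (behind): {c15, c16} — 2.

4 ahead, 2 behind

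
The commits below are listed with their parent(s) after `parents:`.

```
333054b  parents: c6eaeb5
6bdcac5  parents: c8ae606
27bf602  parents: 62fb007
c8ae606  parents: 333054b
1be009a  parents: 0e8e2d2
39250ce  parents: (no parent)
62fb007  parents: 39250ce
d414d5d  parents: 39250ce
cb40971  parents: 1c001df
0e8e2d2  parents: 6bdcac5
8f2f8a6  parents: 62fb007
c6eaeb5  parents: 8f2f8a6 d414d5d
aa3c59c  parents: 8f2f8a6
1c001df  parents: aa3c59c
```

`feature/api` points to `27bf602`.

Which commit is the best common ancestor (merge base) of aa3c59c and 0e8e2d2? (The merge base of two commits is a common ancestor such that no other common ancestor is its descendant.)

Ancestors of aa3c59c: {39250ce, 62fb007, 8f2f8a6, aa3c59c}.
Ancestors of 0e8e2d2: {0e8e2d2, 333054b, 39250ce, 62fb007, 6bdcac5, 8f2f8a6, c6eaeb5, c8ae606, d414d5d}.
Common ancestors: {39250ce, 62fb007, 8f2f8a6}.
Among these, 8f2f8a6 is not an ancestor of any other common ancestor — it is the merge base.

8f2f8a6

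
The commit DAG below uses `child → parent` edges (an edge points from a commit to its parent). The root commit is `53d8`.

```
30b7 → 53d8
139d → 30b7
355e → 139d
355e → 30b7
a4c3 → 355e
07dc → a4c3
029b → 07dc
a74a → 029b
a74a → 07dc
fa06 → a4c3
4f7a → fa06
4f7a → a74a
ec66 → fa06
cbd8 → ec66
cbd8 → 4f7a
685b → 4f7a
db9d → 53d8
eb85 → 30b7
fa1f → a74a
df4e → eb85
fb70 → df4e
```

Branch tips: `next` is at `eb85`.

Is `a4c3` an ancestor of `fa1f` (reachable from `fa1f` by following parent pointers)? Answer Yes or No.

Yes

Ancestors of fa1f (commits reachable by following parents): {029b, 07dc, 139d, 30b7, 355e, 53d8, a4c3, a74a, fa1f}.
a4c3 is in that set, so it is an ancestor of fa1f.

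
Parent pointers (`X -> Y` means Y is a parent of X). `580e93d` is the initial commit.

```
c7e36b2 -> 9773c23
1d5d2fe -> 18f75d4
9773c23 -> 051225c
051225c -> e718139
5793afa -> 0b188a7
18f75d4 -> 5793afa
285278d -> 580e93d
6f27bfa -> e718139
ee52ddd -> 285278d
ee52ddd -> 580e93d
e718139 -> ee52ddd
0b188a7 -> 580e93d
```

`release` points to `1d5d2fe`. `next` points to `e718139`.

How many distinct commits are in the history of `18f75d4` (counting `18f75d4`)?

4

Walking parent pointers from 18f75d4: reachable set = {0b188a7, 18f75d4, 5793afa, 580e93d}.
That is 4 commits.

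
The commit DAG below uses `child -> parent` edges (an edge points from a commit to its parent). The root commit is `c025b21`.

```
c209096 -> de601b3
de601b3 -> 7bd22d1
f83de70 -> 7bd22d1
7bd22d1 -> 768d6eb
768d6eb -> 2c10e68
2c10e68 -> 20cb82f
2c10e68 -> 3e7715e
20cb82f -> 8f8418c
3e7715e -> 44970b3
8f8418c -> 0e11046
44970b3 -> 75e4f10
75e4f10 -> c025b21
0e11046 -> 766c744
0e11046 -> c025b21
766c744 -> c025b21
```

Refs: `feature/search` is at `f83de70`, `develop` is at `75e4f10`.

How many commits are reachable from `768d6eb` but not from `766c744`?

8

Reachable from 768d6eb: {0e11046, 20cb82f, 2c10e68, 3e7715e, 44970b3, 75e4f10, 766c744, 768d6eb, 8f8418c, c025b21}.
Reachable from 766c744: {766c744, c025b21}.
In 768d6eb's history but not 766c744's: {0e11046, 20cb82f, 2c10e68, 3e7715e, 44970b3, 75e4f10, 768d6eb, 8f8418c} — 8 commits.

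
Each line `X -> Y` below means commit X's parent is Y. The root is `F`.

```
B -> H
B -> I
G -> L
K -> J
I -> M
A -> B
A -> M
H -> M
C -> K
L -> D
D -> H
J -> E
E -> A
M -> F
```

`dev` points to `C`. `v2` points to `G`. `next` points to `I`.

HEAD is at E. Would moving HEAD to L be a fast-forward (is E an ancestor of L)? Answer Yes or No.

No

A fast-forward from E to L is possible iff E is an ancestor of L.
Ancestors of L: {D, F, H, L, M}.
E is not among them, so fast-forward is not possible.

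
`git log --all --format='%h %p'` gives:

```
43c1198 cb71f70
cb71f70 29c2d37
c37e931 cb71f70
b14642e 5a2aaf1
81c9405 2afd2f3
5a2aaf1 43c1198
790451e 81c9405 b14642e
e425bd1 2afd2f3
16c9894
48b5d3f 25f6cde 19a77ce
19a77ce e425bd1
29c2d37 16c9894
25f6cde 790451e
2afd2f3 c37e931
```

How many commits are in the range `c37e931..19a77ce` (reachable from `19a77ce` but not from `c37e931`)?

Reachable from 19a77ce: {16c9894, 19a77ce, 29c2d37, 2afd2f3, c37e931, cb71f70, e425bd1}.
Reachable from c37e931: {16c9894, 29c2d37, c37e931, cb71f70}.
In 19a77ce's history but not c37e931's: {19a77ce, 2afd2f3, e425bd1} — 3 commits.

3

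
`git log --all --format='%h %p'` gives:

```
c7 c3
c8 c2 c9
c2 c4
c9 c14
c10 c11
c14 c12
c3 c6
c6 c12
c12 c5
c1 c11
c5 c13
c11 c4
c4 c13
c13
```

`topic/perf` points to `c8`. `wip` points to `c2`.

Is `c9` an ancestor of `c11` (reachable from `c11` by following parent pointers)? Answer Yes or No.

Ancestors of c11: {c11, c13, c4}.
c9 is not in that set, so it is not an ancestor of c11.

No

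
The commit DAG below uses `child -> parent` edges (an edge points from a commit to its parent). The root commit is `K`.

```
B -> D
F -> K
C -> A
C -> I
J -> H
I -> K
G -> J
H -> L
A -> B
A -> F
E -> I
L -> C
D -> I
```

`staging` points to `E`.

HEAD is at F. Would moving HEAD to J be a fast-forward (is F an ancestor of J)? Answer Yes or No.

A fast-forward from F to J is possible iff F is an ancestor of J.
Ancestors of J: {A, B, C, D, F, H, I, J, K, L}.
F is among them, so fast-forward is possible.

Yes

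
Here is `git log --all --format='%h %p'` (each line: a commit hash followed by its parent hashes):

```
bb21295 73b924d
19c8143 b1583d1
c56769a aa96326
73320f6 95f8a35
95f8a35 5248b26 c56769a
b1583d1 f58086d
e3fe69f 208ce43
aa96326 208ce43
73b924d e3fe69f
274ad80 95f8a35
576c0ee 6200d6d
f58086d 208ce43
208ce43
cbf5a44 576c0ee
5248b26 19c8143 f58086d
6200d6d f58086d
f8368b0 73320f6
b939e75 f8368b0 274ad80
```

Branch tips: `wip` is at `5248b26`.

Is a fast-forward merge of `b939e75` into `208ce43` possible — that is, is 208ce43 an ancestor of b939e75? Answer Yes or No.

Yes

A fast-forward from 208ce43 to b939e75 is possible iff 208ce43 is an ancestor of b939e75.
Ancestors of b939e75: {19c8143, 208ce43, 274ad80, 5248b26, 73320f6, 95f8a35, aa96326, b1583d1, b939e75, c56769a, f58086d, f8368b0}.
208ce43 is among them, so fast-forward is possible.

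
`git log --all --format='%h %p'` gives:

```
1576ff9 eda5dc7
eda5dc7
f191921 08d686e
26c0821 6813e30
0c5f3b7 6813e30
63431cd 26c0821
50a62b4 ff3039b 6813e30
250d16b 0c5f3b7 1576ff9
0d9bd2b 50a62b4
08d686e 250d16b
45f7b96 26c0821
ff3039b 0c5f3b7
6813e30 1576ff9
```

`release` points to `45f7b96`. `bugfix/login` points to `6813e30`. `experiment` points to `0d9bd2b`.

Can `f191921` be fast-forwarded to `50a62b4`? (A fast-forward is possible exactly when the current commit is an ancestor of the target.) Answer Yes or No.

No

A fast-forward from f191921 to 50a62b4 is possible iff f191921 is an ancestor of 50a62b4.
Ancestors of 50a62b4: {0c5f3b7, 1576ff9, 50a62b4, 6813e30, eda5dc7, ff3039b}.
f191921 is not among them, so fast-forward is not possible.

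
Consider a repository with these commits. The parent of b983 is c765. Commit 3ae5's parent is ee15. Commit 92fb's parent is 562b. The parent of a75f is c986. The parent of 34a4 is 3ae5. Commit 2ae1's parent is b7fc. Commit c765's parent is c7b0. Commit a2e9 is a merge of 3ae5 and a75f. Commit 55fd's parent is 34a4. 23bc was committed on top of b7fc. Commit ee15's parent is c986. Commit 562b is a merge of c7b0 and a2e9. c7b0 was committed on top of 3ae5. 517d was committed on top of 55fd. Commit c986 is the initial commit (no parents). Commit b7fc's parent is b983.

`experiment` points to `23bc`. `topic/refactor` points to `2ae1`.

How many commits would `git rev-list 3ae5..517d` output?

3

Reachable from 517d: {34a4, 3ae5, 517d, 55fd, c986, ee15}.
Reachable from 3ae5: {3ae5, c986, ee15}.
In 517d's history but not 3ae5's: {34a4, 517d, 55fd} — 3 commits.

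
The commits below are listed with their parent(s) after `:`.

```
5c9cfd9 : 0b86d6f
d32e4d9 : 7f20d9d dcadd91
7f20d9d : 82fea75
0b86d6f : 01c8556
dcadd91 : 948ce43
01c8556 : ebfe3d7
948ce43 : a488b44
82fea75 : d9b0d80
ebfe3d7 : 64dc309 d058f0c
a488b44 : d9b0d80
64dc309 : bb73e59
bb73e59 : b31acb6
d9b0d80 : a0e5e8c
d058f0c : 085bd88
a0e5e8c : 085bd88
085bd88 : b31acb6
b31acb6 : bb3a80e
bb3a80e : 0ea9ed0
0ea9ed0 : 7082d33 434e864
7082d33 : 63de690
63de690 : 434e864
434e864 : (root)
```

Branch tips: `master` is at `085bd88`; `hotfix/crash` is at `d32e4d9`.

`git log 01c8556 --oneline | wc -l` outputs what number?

12

Walking parent pointers from 01c8556: reachable set = {01c8556, 085bd88, 0ea9ed0, 434e864, 63de690, 64dc309, 7082d33, b31acb6, bb3a80e, bb73e59, d058f0c, ebfe3d7}.
That is 12 commits.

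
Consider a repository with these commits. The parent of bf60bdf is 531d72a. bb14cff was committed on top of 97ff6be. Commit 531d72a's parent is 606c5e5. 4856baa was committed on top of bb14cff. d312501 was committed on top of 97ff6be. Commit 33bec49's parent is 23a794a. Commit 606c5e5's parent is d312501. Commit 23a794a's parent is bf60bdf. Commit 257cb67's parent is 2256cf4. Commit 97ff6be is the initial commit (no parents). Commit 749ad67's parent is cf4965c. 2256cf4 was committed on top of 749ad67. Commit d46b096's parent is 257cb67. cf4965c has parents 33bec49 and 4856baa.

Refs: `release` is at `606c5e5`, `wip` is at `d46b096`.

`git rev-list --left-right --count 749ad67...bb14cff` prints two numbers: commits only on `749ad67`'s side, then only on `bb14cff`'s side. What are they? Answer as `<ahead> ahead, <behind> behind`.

Reachable from 749ad67: {23a794a, 33bec49, 4856baa, 531d72a, 606c5e5, 749ad67, 97ff6be, bb14cff, bf60bdf, cf4965c, d312501}.
Reachable from bb14cff: {97ff6be, bb14cff}.
Only in 749ad67's history (ahead): {23a794a, 33bec49, 4856baa, 531d72a, 606c5e5, 749ad67, bf60bdf, cf4965c, d312501} — 9.
Only in bb14cff's history (behind): {} — 0.

9 ahead, 0 behind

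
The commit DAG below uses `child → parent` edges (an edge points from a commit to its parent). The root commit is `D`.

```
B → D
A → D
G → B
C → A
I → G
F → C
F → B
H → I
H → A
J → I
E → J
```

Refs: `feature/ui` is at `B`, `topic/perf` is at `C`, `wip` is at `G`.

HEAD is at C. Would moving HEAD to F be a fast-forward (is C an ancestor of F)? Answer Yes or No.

Yes

A fast-forward from C to F is possible iff C is an ancestor of F.
Ancestors of F: {A, B, C, D, F}.
C is among them, so fast-forward is possible.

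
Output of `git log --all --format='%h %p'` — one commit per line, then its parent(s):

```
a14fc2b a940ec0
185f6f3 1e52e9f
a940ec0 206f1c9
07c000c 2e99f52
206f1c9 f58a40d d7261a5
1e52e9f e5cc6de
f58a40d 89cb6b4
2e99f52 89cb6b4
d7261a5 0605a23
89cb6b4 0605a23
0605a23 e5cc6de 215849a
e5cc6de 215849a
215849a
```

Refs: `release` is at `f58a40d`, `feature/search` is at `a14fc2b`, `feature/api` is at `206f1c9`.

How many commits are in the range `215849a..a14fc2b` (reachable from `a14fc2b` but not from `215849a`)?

8

Reachable from a14fc2b: {0605a23, 206f1c9, 215849a, 89cb6b4, a14fc2b, a940ec0, d7261a5, e5cc6de, f58a40d}.
Reachable from 215849a: {215849a}.
In a14fc2b's history but not 215849a's: {0605a23, 206f1c9, 89cb6b4, a14fc2b, a940ec0, d7261a5, e5cc6de, f58a40d} — 8 commits.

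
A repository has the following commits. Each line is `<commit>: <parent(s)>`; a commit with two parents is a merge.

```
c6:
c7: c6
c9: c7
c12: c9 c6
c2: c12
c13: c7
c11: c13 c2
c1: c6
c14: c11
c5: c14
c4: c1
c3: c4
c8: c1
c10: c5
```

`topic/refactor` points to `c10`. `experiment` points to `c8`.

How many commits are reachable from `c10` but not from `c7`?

8

Reachable from c10: {c10, c11, c12, c13, c14, c2, c5, c6, c7, c9}.
Reachable from c7: {c6, c7}.
In c10's history but not c7's: {c10, c11, c12, c13, c14, c2, c5, c9} — 8 commits.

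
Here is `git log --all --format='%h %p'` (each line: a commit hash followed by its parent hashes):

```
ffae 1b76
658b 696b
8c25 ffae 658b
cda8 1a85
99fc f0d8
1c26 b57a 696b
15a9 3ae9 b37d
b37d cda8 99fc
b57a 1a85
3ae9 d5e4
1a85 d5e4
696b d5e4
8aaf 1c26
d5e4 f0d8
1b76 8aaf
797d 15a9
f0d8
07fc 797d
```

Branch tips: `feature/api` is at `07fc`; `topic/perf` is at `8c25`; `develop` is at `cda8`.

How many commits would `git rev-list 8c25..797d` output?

6

Reachable from 797d: {15a9, 1a85, 3ae9, 797d, 99fc, b37d, cda8, d5e4, f0d8}.
Reachable from 8c25: {1a85, 1b76, 1c26, 658b, 696b, 8aaf, 8c25, b57a, d5e4, f0d8, ffae}.
In 797d's history but not 8c25's: {15a9, 3ae9, 797d, 99fc, b37d, cda8} — 6 commits.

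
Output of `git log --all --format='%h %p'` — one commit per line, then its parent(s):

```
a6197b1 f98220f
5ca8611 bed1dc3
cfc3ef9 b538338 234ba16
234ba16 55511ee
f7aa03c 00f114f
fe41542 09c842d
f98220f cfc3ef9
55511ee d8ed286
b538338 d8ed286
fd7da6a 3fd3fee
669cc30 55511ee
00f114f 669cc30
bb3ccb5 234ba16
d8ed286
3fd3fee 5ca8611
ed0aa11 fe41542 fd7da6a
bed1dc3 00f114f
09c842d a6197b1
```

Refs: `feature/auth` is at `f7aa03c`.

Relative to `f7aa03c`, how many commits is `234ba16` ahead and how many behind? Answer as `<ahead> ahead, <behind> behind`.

1 ahead, 3 behind

Reachable from 234ba16: {234ba16, 55511ee, d8ed286}.
Reachable from f7aa03c: {00f114f, 55511ee, 669cc30, d8ed286, f7aa03c}.
Only in 234ba16's history (ahead): {234ba16} — 1.
Only in f7aa03c's history (behind): {00f114f, 669cc30, f7aa03c} — 3.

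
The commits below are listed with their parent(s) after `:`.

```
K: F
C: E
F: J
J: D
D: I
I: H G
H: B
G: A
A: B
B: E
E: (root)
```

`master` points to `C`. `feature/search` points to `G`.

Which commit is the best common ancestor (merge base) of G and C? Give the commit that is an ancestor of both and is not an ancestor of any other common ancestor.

E

Ancestors of G: {A, B, E, G}.
Ancestors of C: {C, E}.
Common ancestors: {E}.
The only common ancestor is E, so it is the merge base.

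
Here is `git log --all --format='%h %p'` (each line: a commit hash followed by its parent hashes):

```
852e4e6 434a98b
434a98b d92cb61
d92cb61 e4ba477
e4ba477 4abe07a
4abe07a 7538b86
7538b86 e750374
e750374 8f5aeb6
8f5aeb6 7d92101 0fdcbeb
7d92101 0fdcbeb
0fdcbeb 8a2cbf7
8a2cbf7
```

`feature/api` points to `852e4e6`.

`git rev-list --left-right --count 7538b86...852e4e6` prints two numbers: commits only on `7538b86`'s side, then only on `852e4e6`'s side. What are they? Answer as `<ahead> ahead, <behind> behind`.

Reachable from 7538b86: {0fdcbeb, 7538b86, 7d92101, 8a2cbf7, 8f5aeb6, e750374}.
Reachable from 852e4e6: {0fdcbeb, 434a98b, 4abe07a, 7538b86, 7d92101, 852e4e6, 8a2cbf7, 8f5aeb6, d92cb61, e4ba477, e750374}.
Only in 7538b86's history (ahead): {} — 0.
Only in 852e4e6's history (behind): {434a98b, 4abe07a, 852e4e6, d92cb61, e4ba477} — 5.

0 ahead, 5 behind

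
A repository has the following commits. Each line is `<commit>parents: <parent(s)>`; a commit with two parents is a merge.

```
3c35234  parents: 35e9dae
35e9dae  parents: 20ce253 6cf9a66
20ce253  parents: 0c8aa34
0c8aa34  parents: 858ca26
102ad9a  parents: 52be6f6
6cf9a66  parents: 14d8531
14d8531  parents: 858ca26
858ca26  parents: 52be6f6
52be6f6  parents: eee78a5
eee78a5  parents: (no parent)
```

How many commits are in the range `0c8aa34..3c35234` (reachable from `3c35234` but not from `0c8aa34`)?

5

Reachable from 3c35234: {0c8aa34, 14d8531, 20ce253, 35e9dae, 3c35234, 52be6f6, 6cf9a66, 858ca26, eee78a5}.
Reachable from 0c8aa34: {0c8aa34, 52be6f6, 858ca26, eee78a5}.
In 3c35234's history but not 0c8aa34's: {14d8531, 20ce253, 35e9dae, 3c35234, 6cf9a66} — 5 commits.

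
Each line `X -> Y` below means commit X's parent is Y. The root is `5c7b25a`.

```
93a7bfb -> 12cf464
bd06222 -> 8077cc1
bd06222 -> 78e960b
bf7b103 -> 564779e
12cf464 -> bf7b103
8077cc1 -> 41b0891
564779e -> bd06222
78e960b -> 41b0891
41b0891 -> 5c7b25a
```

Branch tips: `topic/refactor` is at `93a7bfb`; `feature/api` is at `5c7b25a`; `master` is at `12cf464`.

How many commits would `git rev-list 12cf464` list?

Walking parent pointers from 12cf464: reachable set = {12cf464, 41b0891, 564779e, 5c7b25a, 78e960b, 8077cc1, bd06222, bf7b103}.
That is 8 commits.

8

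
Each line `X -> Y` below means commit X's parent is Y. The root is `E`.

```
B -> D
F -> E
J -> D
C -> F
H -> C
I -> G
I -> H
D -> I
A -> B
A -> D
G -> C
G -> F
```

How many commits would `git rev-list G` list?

4

Walking parent pointers from G: reachable set = {C, E, F, G}.
That is 4 commits.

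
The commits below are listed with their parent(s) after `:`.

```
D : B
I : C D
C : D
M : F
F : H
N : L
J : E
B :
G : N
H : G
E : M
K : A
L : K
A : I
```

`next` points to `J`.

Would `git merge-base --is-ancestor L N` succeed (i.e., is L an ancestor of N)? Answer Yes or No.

Ancestors of N (commits reachable by following parents): {A, B, C, D, I, K, L, N}.
L is in that set, so it is an ancestor of N.

Yes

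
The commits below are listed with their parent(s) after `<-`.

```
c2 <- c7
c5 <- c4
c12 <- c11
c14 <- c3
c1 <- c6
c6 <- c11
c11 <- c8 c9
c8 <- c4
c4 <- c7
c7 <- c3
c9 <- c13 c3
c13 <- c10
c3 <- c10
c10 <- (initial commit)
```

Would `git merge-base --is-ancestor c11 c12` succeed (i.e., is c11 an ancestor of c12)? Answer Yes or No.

Yes

Ancestors of c12 (commits reachable by following parents): {c10, c11, c12, c13, c3, c4, c7, c8, c9}.
c11 is in that set, so it is an ancestor of c12.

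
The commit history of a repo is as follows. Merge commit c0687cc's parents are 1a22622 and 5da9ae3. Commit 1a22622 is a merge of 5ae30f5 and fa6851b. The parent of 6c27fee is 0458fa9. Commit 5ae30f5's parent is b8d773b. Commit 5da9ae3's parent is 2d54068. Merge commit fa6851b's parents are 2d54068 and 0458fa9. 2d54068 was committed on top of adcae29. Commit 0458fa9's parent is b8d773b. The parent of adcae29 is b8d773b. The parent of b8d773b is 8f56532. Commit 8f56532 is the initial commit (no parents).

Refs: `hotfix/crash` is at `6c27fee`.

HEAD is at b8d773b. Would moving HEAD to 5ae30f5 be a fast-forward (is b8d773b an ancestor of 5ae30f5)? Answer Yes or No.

A fast-forward from b8d773b to 5ae30f5 is possible iff b8d773b is an ancestor of 5ae30f5.
Ancestors of 5ae30f5: {5ae30f5, 8f56532, b8d773b}.
b8d773b is among them, so fast-forward is possible.

Yes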